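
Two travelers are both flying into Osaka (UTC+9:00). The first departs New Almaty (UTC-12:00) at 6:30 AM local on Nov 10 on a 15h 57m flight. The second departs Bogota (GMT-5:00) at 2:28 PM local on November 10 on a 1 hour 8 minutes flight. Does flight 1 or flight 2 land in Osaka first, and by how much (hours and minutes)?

the second, by 13 hours 51 minutes

Flight 1 in UTC: 6:30 AM + 12:00 = 6:30 PM on Nov 10.
+15 hours 57 minutes → arrive 10:27 AM UTC on Nov 11.
Flight 2 in UTC: 2:28 PM + 5:00 = 7:28 PM on Nov 10.
+1 hour 8 minutes → arrive 8:36 PM UTC on Nov 10.
Flight 2 lands earlier by 13 hours 51 minutes.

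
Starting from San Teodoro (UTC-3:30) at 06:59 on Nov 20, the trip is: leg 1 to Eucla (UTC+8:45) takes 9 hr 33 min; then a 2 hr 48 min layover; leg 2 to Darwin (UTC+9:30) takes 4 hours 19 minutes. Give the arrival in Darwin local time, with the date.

12:39 on Nov 21

Convert departure to UTC: 06:59 + 3:30 = 10:29 UTC on Nov 20.
Add 9 hours 33 minutes leg 1 → 20:02 UTC.
Add 2 hours 48 minutes layover in Eucla → 22:50 UTC.
Add 4 hours 19 minutes leg 2 → 03:09 UTC (Nov 21).
Darwin is UTC+9:30, so local arrival = 03:09 + 9:30 = 12:39 on Nov 21.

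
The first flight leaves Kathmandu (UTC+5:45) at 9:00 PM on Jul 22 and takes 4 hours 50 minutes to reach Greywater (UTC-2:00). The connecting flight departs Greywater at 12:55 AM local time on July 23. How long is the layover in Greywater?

6 hours 50 minutes

Convert departure to UTC: 9:00 PM − 5:45 = 3:15 PM UTC on Jul 22.
Add 4 hours 50 minutes flight time → 8:05 PM UTC.
Greywater is UTC−2:00, so local arrival = 8:05 PM − 2:00 = 6:05 PM on Jul 22.
Layover = 12:55 AM − 6:05 PM (+1 day) = 6 hours 50 minutes.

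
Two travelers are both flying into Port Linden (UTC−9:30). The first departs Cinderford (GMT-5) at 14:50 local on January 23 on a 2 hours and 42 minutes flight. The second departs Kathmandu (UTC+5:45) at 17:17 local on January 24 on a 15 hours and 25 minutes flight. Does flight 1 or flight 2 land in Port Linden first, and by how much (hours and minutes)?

the first, by 28 hours 25 minutes

Flight 1 in UTC: 14:50 + 5:00 = 19:50 on Jan 23.
+2 hours and 42 minutes → arrive 22:32 UTC on Jan 23.
Flight 2 in UTC: 17:17 − 5:45 = 11:32 on Jan 24.
+15 hours 25 minutes → arrive 02:57 UTC on Jan 25.
Flight 1 lands earlier by 28 hours 25 minutes.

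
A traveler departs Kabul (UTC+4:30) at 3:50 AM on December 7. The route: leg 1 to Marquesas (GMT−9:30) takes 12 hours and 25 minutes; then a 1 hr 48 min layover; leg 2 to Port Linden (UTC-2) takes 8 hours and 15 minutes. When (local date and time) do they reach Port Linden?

Convert departure to UTC: 3:50 AM − 4:30 = 11:20 PM UTC on Dec 6.
Add 12 hours and 25 minutes leg 1 → 11:45 AM UTC (Dec 7).
Add 1 hour and 48 minutes layover in Marquesas → 1:33 PM UTC.
Add 8 hours 15 minutes leg 2 → 9:48 PM UTC.
Port Linden is UTC−2:00, so local arrival = 9:48 PM − 2:00 = 7:48 PM on Dec 7.

7:48 PM on December 7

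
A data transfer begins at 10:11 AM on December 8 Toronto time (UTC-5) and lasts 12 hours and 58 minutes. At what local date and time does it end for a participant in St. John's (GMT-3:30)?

St. John's is 1:30 ahead of Toronto.
After 12 hours 58 minutes it is 11:09 PM in Toronto.
Shift by the zone difference: 11:09 PM + 1:30 = 12:39 AM on Dec 9 in St. John's.

12:39 AM on Dec 9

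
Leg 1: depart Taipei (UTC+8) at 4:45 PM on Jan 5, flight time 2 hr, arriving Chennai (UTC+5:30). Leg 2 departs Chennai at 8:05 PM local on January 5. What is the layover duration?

3 hours 50 minutes

Convert departure to UTC: 4:45 PM − 8:00 = 8:45 AM UTC on Jan 5.
Add 2 hours flight time → 10:45 AM UTC.
Chennai is UTC+5:30, so local arrival = 10:45 AM + 5:30 = 4:15 PM on Jan 5.
Layover = 8:05 PM − 4:15 PM = 3 hours 50 minutes.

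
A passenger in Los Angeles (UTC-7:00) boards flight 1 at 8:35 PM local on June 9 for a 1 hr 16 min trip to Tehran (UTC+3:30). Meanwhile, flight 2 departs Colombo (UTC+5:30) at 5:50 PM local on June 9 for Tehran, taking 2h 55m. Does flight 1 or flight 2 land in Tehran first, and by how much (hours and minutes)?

the second, by 13 hours 36 minutes

Flight 1 in UTC: 8:35 PM + 7:00 = 3:35 AM on Jun 10.
+1 hour 16 minutes → arrive 4:51 AM UTC on Jun 10.
Flight 2 in UTC: 5:50 PM − 5:30 = 12:20 PM on Jun 9.
+2 hours 55 minutes → arrive 3:15 PM UTC on Jun 9.
Flight 2 lands earlier by 13 hours 36 minutes.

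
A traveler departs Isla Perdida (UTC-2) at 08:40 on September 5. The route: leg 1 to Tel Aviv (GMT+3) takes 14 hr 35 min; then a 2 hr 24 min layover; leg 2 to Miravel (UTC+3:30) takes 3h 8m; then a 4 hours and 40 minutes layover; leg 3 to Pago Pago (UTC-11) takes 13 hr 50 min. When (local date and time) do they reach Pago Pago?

Convert departure to UTC: 08:40 + 2:00 = 10:40 UTC on Sep 5.
Add 14 hours and 35 minutes leg 1 → 01:15 UTC (Sep 6).
Add 2 hours 24 minutes layover in Tel Aviv → 03:39 UTC.
Add 3 hours 8 minutes leg 2 → 06:47 UTC.
Add 4 hours and 40 minutes layover in Miravel → 11:27 UTC.
Add 13 hours 50 minutes leg 3 → 01:17 UTC (Sep 7).
Pago Pago is UTC−11:00, so local arrival = 01:17 − 11:00 = 14:17 on Sep 6.

14:17 on September 6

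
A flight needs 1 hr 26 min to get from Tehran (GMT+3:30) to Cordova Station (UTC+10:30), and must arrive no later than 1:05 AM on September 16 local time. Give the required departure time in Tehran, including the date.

4:39 PM on Sep 15

Target arrival in UTC: 1:05 AM − 10:30 = 2:35 PM on Sep 15.
Subtract 1 hour 26 minutes → departure 1:09 PM UTC on Sep 15.
Tehran is UTC+3:30: 1:09 PM + 3:30 = 4:39 PM on Sep 15.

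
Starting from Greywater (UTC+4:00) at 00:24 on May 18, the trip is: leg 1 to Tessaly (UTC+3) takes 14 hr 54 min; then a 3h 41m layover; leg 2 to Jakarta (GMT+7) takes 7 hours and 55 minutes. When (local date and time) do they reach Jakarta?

05:54 on May 19

Convert departure to UTC: 00:24 − 4:00 = 20:24 UTC on May 17.
Add 14 hours and 54 minutes leg 1 → 11:18 UTC (May 18).
Add 3 hours and 41 minutes layover in Tessaly → 14:59 UTC.
Add 7 hours 55 minutes leg 2 → 22:54 UTC.
Jakarta is UTC+7:00, so local arrival = 22:54 + 7:00 = 05:54 on May 19.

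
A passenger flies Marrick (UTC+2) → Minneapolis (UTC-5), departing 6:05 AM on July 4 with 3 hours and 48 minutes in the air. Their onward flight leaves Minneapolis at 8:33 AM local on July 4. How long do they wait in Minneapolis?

5 hours 40 minutes

Convert departure to UTC: 6:05 AM − 2:00 = 4:05 AM UTC on Jul 4.
Add 3 hours and 48 minutes flight time → 7:53 AM UTC.
Minneapolis is UTC−5:00, so local arrival = 7:53 AM − 5:00 = 2:53 AM on Jul 4.
Layover = 8:33 AM − 2:53 AM = 5 hours 40 minutes.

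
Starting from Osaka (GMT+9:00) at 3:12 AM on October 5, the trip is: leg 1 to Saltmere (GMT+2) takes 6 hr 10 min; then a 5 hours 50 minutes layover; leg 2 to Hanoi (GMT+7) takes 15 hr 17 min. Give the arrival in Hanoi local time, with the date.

4:29 AM on Oct 6

Convert departure to UTC: 3:12 AM − 9:00 = 6:12 PM UTC on Oct 4.
Add 6 hours and 10 minutes leg 1 → 12:22 AM UTC (Oct 5).
Add 5 hours 50 minutes layover in Saltmere → 6:12 AM UTC.
Add 15 hours 17 minutes leg 2 → 9:29 PM UTC.
Hanoi is UTC+7:00, so local arrival = 9:29 PM + 7:00 = 4:29 AM on Oct 6.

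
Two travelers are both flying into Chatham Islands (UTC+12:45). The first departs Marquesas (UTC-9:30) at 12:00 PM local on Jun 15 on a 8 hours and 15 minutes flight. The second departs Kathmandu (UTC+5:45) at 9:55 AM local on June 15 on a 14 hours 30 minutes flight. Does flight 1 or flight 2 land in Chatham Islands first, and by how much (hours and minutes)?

the second, by 11 hours 5 minutes

Flight 1 in UTC: 12:00 PM + 9:30 = 9:30 PM on Jun 15.
+8 hours 15 minutes → arrive 5:45 AM UTC on Jun 16.
Flight 2 in UTC: 9:55 AM − 5:45 = 4:10 AM on Jun 15.
+14 hours 30 minutes → arrive 6:40 PM UTC on Jun 15.
Flight 2 lands earlier by 11 hours 5 minutes.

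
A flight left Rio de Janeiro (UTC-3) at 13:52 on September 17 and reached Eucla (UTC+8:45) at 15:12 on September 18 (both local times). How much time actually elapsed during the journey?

13 hours 35 minutes

Eucla is 11:45 ahead of Rio de Janeiro.
Clock-face elapsed time (ignoring zones) is 25 hours 20 minutes.
Actual elapsed = 25 hours 20 minutes − 11:45 = 13 hours 35 minutes.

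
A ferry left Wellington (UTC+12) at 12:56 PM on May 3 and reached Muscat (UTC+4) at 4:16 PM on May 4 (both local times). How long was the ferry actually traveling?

Departure in UTC: 12:56 PM − 12:00 = 12:56 AM on May 3.
Arrival in UTC: 4:16 PM − 4:00 = 12:16 PM on May 4.
Elapsed = 12:16 PM − 12:56 AM (+1 day) = 35 hours 20 minutes.

35 hours 20 minutes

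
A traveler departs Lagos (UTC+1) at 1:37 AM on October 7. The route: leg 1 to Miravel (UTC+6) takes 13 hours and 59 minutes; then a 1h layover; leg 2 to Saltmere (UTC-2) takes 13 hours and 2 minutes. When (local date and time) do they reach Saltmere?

2:38 AM on October 8

Convert departure to UTC: 1:37 AM − 1:00 = 12:37 AM UTC on Oct 7.
Add 13 hours 59 minutes leg 1 → 2:36 PM UTC.
Add 1 hour layover in Miravel → 3:36 PM UTC.
Add 13 hours 2 minutes leg 2 → 4:38 AM UTC (Oct 8).
Saltmere is UTC−2:00, so local arrival = 4:38 AM − 2:00 = 2:38 AM on Oct 8.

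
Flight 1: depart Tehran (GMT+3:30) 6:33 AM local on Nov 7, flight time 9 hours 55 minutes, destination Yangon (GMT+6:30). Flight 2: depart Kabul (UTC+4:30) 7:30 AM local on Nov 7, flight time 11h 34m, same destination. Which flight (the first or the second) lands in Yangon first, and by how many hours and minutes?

the first, by 1 hour 36 minutes

Flight 1 in UTC: 6:33 AM − 3:30 = 3:03 AM on Nov 7.
+9 hours and 55 minutes → arrive 12:58 PM UTC on Nov 7.
Flight 2 in UTC: 7:30 AM − 4:30 = 3:00 AM on Nov 7.
+11 hours and 34 minutes → arrive 2:34 PM UTC on Nov 7.
Flight 1 lands earlier by 1 hour 36 minutes.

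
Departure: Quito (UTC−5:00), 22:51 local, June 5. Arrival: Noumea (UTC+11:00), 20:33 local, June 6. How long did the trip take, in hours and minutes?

5 hours 42 minutes

Departure in UTC: 22:51 + 5:00 = 03:51 on Jun 6.
Arrival in UTC: 20:33 − 11:00 = 09:33 on Jun 6.
Elapsed = 09:33 − 03:51 = 5 hours 42 minutes.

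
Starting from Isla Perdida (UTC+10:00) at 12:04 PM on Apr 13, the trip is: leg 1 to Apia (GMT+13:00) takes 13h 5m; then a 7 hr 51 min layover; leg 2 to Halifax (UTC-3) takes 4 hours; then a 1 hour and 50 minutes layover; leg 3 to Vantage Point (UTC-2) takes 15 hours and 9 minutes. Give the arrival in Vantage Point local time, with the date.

Convert departure to UTC: 12:04 PM − 10:00 = 2:04 AM UTC on Apr 13.
Add 13 hours and 5 minutes leg 1 → 3:09 PM UTC.
Add 7 hours 51 minutes layover in Apia → 11:00 PM UTC.
Add 4 hours leg 2 → 3:00 AM UTC (Apr 14).
Add 1 hour 50 minutes layover in Halifax → 4:50 AM UTC.
Add 15 hours 9 minutes leg 3 → 7:59 PM UTC.
Vantage Point is UTC−2:00, so local arrival = 7:59 PM − 2:00 = 5:59 PM on Apr 14.

5:59 PM on Apr 14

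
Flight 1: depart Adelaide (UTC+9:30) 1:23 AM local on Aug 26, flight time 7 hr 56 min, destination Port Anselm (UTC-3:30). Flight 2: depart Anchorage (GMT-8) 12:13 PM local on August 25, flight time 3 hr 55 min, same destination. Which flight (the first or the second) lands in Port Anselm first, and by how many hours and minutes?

Flight 1 in UTC: 1:23 AM − 9:30 = 3:53 PM on Aug 25.
+7 hours 56 minutes → arrive 11:49 PM UTC on Aug 25.
Flight 2 in UTC: 12:13 PM + 8:00 = 8:13 PM on Aug 25.
+3 hours 55 minutes → arrive 12:08 AM UTC on Aug 26.
Flight 1 lands earlier by 19 minutes.

the first, by 19 minutes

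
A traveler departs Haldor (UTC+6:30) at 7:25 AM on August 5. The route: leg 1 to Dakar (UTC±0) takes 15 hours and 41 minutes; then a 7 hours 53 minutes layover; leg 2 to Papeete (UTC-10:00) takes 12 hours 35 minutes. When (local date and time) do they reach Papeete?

Convert departure to UTC: 7:25 AM − 6:30 = 12:55 AM UTC on Aug 5.
Add 15 hours and 41 minutes leg 1 → 4:36 PM UTC.
Add 7 hours and 53 minutes layover in Dakar → 12:29 AM UTC (Aug 6).
Add 12 hours 35 minutes leg 2 → 1:04 PM UTC.
Papeete is UTC−10:00, so local arrival = 1:04 PM − 10:00 = 3:04 AM on Aug 6.

3:04 AM on August 6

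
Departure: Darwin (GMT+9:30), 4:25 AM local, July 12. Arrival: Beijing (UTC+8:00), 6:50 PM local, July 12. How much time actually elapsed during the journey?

15 hours 55 minutes

Departure in UTC: 4:25 AM − 9:30 = 6:55 PM on Jul 11.
Arrival in UTC: 6:50 PM − 8:00 = 10:50 AM on Jul 12.
Elapsed = 10:50 AM − 6:55 PM (+1 day) = 15 hours 55 minutes.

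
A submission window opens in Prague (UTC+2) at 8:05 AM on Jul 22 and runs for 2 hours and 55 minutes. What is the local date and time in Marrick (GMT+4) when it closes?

1:00 PM on Jul 22

Convert start to UTC: 8:05 AM − 2:00 = 6:05 AM UTC on Jul 22.
Add 2 hours and 55 minutes duration → 9:00 AM UTC.
Marrick is UTC+4:00, so local end time = 9:00 AM + 4:00 = 1:00 PM on Jul 22.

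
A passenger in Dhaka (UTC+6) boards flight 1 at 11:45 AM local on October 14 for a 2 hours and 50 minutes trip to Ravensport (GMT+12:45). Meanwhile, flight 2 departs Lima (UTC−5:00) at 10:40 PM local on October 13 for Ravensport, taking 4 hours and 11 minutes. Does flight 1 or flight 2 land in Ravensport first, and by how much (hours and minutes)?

the second, by 44 minutes

Flight 1 in UTC: 11:45 AM − 6:00 = 5:45 AM on Oct 14.
+2 hours 50 minutes → arrive 8:35 AM UTC on Oct 14.
Flight 2 in UTC: 10:40 PM + 5:00 = 3:40 AM on Oct 14.
+4 hours 11 minutes → arrive 7:51 AM UTC on Oct 14.
Flight 2 lands earlier by 44 minutes.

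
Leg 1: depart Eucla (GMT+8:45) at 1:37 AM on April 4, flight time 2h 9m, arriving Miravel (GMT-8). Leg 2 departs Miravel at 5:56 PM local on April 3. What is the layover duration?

6 hours 55 minutes

Convert departure to UTC: 1:37 AM − 8:45 = 4:52 PM UTC on Apr 3.
Add 2 hours and 9 minutes flight time → 7:01 PM UTC.
Miravel is UTC−8:00, so local arrival = 7:01 PM − 8:00 = 11:01 AM on Apr 3.
Layover = 5:56 PM − 11:01 AM = 6 hours 55 minutes.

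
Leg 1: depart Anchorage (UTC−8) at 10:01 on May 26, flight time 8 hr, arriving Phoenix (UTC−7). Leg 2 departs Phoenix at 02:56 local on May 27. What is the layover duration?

Convert departure to UTC: 10:01 + 8:00 = 18:01 UTC on May 26.
Add 8 hours flight time → 02:01 UTC (May 27).
Phoenix is UTC−7:00, so local arrival = 02:01 − 7:00 = 19:01 on May 26.
Layover = 02:56 − 19:01 (+1 day) = 7 hours 55 minutes.

7 hours 55 minutes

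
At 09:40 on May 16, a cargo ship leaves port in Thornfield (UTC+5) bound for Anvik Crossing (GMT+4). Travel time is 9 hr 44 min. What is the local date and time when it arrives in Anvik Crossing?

Convert departure to UTC: 09:40 − 5:00 = 04:40 UTC on May 16.
Add 9 hours and 44 minutes travel time → 14:24 UTC.
Anvik Crossing is UTC+4:00, so local arrival = 14:24 + 4:00 = 18:24 on May 16.

18:24 on May 16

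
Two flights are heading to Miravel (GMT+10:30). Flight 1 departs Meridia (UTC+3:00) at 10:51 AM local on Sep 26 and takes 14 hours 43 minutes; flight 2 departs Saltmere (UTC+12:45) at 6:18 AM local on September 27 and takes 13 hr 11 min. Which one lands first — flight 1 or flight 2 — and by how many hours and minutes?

Flight 1 in UTC: 10:51 AM − 3:00 = 7:51 AM on Sep 26.
+14 hours 43 minutes → arrive 10:34 PM UTC on Sep 26.
Flight 2 in UTC: 6:18 AM − 12:45 = 5:33 PM on Sep 26.
+13 hours 11 minutes → arrive 6:44 AM UTC on Sep 27.
Flight 1 lands earlier by 8 hours 10 minutes.

the first, by 8 hours 10 minutes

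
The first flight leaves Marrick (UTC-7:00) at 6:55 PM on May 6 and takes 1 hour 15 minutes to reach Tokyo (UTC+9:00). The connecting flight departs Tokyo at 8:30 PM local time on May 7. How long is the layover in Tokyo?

8 hours 20 minutes

Convert departure to UTC: 6:55 PM + 7:00 = 1:55 AM UTC on May 7.
Add 1 hour and 15 minutes flight time → 3:10 AM UTC.
Tokyo is UTC+9:00, so local arrival = 3:10 AM + 9:00 = 12:10 PM on May 7.
Layover = 8:30 PM − 12:10 PM = 8 hours 20 minutes.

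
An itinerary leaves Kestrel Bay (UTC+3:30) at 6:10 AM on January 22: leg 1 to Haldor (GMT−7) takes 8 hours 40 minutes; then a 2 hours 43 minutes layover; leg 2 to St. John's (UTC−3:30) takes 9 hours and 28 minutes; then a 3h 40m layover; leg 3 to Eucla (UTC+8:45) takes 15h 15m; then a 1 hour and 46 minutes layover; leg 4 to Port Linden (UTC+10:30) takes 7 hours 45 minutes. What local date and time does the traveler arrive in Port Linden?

2:27 PM on January 24

Convert departure to UTC: 6:10 AM − 3:30 = 2:40 AM UTC on Jan 22.
Add 8 hours and 40 minutes leg 1 → 11:20 AM UTC.
Add 2 hours and 43 minutes layover in Haldor → 2:03 PM UTC.
Add 9 hours and 28 minutes leg 2 → 11:31 PM UTC.
Add 3 hours and 40 minutes layover in St. John's → 3:11 AM UTC (Jan 23).
Add 15 hours and 15 minutes leg 3 → 6:26 PM UTC.
Add 1 hour 46 minutes layover in Eucla → 8:12 PM UTC.
Add 7 hours 45 minutes leg 4 → 3:57 AM UTC (Jan 24).
Port Linden is UTC+10:30, so local arrival = 3:57 AM + 10:30 = 2:27 PM on Jan 24.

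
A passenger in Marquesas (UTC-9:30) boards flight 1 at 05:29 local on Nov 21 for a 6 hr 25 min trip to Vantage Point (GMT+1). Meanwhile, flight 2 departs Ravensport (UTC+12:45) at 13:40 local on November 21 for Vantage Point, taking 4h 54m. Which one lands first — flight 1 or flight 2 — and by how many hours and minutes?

the second, by 15 hours 35 minutes

Flight 1 in UTC: 05:29 + 9:30 = 14:59 on Nov 21.
+6 hours 25 minutes → arrive 21:24 UTC on Nov 21.
Flight 2 in UTC: 13:40 − 12:45 = 00:55 on Nov 21.
+4 hours and 54 minutes → arrive 05:49 UTC on Nov 21.
Flight 2 lands earlier by 15 hours 35 minutes.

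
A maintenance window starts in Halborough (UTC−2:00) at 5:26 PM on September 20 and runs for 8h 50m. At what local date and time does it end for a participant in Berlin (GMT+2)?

Convert start to UTC: 5:26 PM + 2:00 = 7:26 PM UTC on Sep 20.
Add 8 hours and 50 minutes duration → 4:16 AM UTC (Sep 21).
Berlin is UTC+2:00, so local end time = 4:16 AM + 2:00 = 6:16 AM on Sep 21.

6:16 AM on Sep 21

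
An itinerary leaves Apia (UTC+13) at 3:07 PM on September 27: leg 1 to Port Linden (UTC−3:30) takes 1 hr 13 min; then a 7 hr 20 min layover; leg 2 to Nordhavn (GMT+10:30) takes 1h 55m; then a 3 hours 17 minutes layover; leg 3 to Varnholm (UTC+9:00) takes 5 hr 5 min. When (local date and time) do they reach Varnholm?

5:57 AM on September 28

Convert departure to UTC: 3:07 PM − 13:00 = 2:07 AM UTC on Sep 27.
Add 1 hour and 13 minutes leg 1 → 3:20 AM UTC.
Add 7 hours 20 minutes layover in Port Linden → 10:40 AM UTC.
Add 1 hour and 55 minutes leg 2 → 12:35 PM UTC.
Add 3 hours 17 minutes layover in Nordhavn → 3:52 PM UTC.
Add 5 hours 5 minutes leg 3 → 8:57 PM UTC.
Varnholm is UTC+9:00, so local arrival = 8:57 PM + 9:00 = 5:57 AM on Sep 28.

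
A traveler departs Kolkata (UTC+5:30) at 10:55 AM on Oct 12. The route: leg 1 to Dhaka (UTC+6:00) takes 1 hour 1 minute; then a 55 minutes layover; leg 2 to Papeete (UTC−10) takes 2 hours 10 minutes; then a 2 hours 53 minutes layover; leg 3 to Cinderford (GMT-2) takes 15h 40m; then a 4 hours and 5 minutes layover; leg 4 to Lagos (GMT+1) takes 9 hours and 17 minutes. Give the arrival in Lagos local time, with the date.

6:26 PM on Oct 13

Convert departure to UTC: 10:55 AM − 5:30 = 5:25 AM UTC on Oct 12.
Add 1 hour and 1 minute leg 1 → 6:26 AM UTC.
Add 55 minutes layover in Dhaka → 7:21 AM UTC.
Add 2 hours 10 minutes leg 2 → 9:31 AM UTC.
Add 2 hours 53 minutes layover in Papeete → 12:24 PM UTC.
Add 15 hours and 40 minutes leg 3 → 4:04 AM UTC (Oct 13).
Add 4 hours 5 minutes layover in Cinderford → 8:09 AM UTC.
Add 9 hours and 17 minutes leg 4 → 5:26 PM UTC.
Lagos is UTC+1:00, so local arrival = 5:26 PM + 1:00 = 6:26 PM on Oct 13.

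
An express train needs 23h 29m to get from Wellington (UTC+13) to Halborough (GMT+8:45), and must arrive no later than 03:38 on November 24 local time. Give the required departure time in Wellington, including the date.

Target arrival in UTC: 03:38 − 8:45 = 18:53 on Nov 23.
Subtract 23 hours and 29 minutes → departure 19:24 UTC on Nov 22.
Wellington is UTC+13:00: 19:24 + 13:00 = 08:24 on Nov 23.

08:24 on November 23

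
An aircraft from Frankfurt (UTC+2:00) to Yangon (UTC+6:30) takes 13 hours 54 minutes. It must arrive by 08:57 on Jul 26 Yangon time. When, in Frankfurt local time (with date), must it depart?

14:33 on July 25

Target arrival in UTC: 08:57 − 6:30 = 02:27 on Jul 26.
Subtract 13 hours and 54 minutes → departure 12:33 UTC on Jul 25.
Frankfurt is UTC+2:00: 12:33 + 2:00 = 14:33 on Jul 25.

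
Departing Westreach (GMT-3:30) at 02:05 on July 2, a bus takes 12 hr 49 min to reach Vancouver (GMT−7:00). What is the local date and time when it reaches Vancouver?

11:24 on July 2

Convert departure to UTC: 02:05 + 3:30 = 05:35 UTC on Jul 2.
Add 12 hours and 49 minutes travel time → 18:24 UTC.
Vancouver is UTC−7:00, so local arrival = 18:24 − 7:00 = 11:24 on Jul 2.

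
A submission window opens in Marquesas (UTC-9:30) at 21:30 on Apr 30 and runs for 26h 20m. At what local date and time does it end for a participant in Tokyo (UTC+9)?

Tokyo is 18:30 ahead of Marquesas.
After 26 hours and 20 minutes it is 23:50 (May 1) in Marquesas.
Shift by the zone difference: 23:50 + 18:30 = 18:20 on May 2 in Tokyo.

18:20 on May 2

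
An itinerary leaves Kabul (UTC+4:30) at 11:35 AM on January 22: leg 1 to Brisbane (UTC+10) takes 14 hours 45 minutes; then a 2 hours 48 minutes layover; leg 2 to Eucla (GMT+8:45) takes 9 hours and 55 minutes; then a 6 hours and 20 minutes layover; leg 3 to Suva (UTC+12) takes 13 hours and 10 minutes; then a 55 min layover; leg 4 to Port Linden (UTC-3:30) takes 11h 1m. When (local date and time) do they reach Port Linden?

Convert departure to UTC: 11:35 AM − 4:30 = 7:05 AM UTC on Jan 22.
Add 14 hours 45 minutes leg 1 → 9:50 PM UTC.
Add 2 hours 48 minutes layover in Brisbane → 12:38 AM UTC (Jan 23).
Add 9 hours and 55 minutes leg 2 → 10:33 AM UTC.
Add 6 hours and 20 minutes layover in Eucla → 4:53 PM UTC.
Add 13 hours and 10 minutes leg 3 → 6:03 AM UTC (Jan 24).
Add 55 minutes layover in Suva → 6:58 AM UTC.
Add 11 hours and 1 minute leg 4 → 5:59 PM UTC.
Port Linden is UTC−3:30, so local arrival = 5:59 PM − 3:30 = 2:29 PM on Jan 24.

2:29 PM on January 24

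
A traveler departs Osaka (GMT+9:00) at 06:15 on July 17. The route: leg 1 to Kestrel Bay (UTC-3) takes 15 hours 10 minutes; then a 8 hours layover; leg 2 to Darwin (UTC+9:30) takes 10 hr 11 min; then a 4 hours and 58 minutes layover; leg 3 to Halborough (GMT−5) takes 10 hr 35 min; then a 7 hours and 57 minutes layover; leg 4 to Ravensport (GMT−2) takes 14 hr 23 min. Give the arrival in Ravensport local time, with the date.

18:29 on Jul 19

Convert departure to UTC: 06:15 − 9:00 = 21:15 UTC on Jul 16.
Add 15 hours and 10 minutes leg 1 → 12:25 UTC (Jul 17).
Add 8 hours layover in Kestrel Bay → 20:25 UTC.
Add 10 hours 11 minutes leg 2 → 06:36 UTC (Jul 18).
Add 4 hours and 58 minutes layover in Darwin → 11:34 UTC.
Add 10 hours 35 minutes leg 3 → 22:09 UTC.
Add 7 hours and 57 minutes layover in Halborough → 06:06 UTC (Jul 19).
Add 14 hours and 23 minutes leg 4 → 20:29 UTC.
Ravensport is UTC−2:00, so local arrival = 20:29 − 2:00 = 18:29 on Jul 19.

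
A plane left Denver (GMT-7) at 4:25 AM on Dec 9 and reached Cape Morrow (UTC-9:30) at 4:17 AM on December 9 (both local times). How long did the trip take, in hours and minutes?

2 hours 22 minutes

Departure in UTC: 4:25 AM + 7:00 = 11:25 AM on Dec 9.
Arrival in UTC: 4:17 AM + 9:30 = 1:47 PM on Dec 9.
Elapsed = 1:47 PM − 11:25 AM = 2 hours 22 minutes.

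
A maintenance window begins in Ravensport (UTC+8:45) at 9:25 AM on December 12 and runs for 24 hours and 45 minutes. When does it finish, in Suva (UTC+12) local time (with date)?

1:25 PM on December 13

Convert start to UTC: 9:25 AM − 8:45 = 12:40 AM UTC on Dec 12.
Add 24 hours and 45 minutes duration → 1:25 AM UTC (Dec 13).
Suva is UTC+12:00, so local end time = 1:25 AM + 12:00 = 1:25 PM on Dec 13.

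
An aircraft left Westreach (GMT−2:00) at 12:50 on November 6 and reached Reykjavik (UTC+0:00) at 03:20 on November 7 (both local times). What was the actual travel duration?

Departure in UTC: 12:50 + 2:00 = 14:50 on Nov 6.
Arrival is already UTC: 03:20 on Nov 7.
Elapsed = 03:20 − 14:50 (+1 day) = 12 hours 30 minutes.

12 hours 30 minutes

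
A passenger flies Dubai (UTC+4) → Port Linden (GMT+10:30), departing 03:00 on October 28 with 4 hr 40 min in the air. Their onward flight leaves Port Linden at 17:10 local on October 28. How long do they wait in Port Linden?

3 hours

Convert departure to UTC: 03:00 − 4:00 = 23:00 UTC on Oct 27.
Add 4 hours 40 minutes flight time → 03:40 UTC (Oct 28).
Port Linden is UTC+10:30, so local arrival = 03:40 + 10:30 = 14:10 on Oct 28.
Layover = 17:10 − 14:10 = 3 hours.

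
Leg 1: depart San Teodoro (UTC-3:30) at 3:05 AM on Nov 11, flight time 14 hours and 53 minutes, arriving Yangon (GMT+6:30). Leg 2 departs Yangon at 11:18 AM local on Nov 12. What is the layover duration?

7 hours 20 minutes

Convert departure to UTC: 3:05 AM + 3:30 = 6:35 AM UTC on Nov 11.
Add 14 hours 53 minutes flight time → 9:28 PM UTC.
Yangon is UTC+6:30, so local arrival = 9:28 PM + 6:30 = 3:58 AM on Nov 12.
Layover = 11:18 AM − 3:58 AM = 7 hours 20 minutes.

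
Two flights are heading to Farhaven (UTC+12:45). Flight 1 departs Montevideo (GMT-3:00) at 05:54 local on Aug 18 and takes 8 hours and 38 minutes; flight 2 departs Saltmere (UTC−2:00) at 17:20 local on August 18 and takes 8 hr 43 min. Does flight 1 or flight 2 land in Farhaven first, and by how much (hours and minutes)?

the first, by 10 hours 31 minutes

Flight 1 in UTC: 05:54 + 3:00 = 08:54 on Aug 18.
+8 hours 38 minutes → arrive 17:32 UTC on Aug 18.
Flight 2 in UTC: 17:20 + 2:00 = 19:20 on Aug 18.
+8 hours 43 minutes → arrive 04:03 UTC on Aug 19.
Flight 1 lands earlier by 10 hours 31 minutes.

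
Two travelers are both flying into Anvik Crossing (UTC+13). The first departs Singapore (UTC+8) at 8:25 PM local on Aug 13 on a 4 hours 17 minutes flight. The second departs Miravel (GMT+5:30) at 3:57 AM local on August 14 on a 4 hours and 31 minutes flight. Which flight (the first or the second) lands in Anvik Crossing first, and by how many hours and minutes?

Flight 1 in UTC: 8:25 PM − 8:00 = 12:25 PM on Aug 13.
+4 hours and 17 minutes → arrive 4:42 PM UTC on Aug 13.
Flight 2 in UTC: 3:57 AM − 5:30 = 10:27 PM on Aug 13.
+4 hours and 31 minutes → arrive 2:58 AM UTC on Aug 14.
Flight 1 lands earlier by 10 hours 16 minutes.

the first, by 10 hours 16 minutes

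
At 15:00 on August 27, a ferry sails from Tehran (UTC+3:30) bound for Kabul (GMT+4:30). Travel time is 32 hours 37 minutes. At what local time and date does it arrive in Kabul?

00:37 on August 29

Convert departure to UTC: 15:00 − 3:30 = 11:30 UTC on Aug 27.
Add 32 hours 37 minutes travel time → 20:07 UTC (Aug 28).
Kabul is UTC+4:30, so local arrival = 20:07 + 4:30 = 00:37 on Aug 29.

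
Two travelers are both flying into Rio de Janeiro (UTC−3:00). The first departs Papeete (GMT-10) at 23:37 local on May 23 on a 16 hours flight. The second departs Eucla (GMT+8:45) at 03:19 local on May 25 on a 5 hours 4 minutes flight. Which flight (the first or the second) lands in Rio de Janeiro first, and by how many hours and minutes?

the second, by 1 hour 59 minutes

Flight 1 in UTC: 23:37 + 10:00 = 09:37 on May 24.
+16 hours → arrive 01:37 UTC on May 25.
Flight 2 in UTC: 03:19 − 8:45 = 18:34 on May 24.
+5 hours and 4 minutes → arrive 23:38 UTC on May 24.
Flight 2 lands earlier by 1 hour 59 minutes.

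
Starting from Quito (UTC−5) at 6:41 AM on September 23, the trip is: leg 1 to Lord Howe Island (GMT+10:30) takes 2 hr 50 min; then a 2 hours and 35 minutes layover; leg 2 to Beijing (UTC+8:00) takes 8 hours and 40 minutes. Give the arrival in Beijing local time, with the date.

9:46 AM on September 24

Convert departure to UTC: 6:41 AM + 5:00 = 11:41 AM UTC on Sep 23.
Add 2 hours 50 minutes leg 1 → 2:31 PM UTC.
Add 2 hours and 35 minutes layover in Lord Howe Island → 5:06 PM UTC.
Add 8 hours and 40 minutes leg 2 → 1:46 AM UTC (Sep 24).
Beijing is UTC+8:00, so local arrival = 1:46 AM + 8:00 = 9:46 AM on Sep 24.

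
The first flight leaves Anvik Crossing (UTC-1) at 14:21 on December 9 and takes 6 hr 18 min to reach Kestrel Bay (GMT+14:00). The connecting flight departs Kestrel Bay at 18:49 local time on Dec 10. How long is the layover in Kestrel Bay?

Convert departure to UTC: 14:21 + 1:00 = 15:21 UTC on Dec 9.
Add 6 hours 18 minutes flight time → 21:39 UTC.
Kestrel Bay is UTC+14:00, so local arrival = 21:39 + 14:00 = 11:39 on Dec 10.
Layover = 18:49 − 11:39 = 7 hours 10 minutes.

7 hours 10 minutes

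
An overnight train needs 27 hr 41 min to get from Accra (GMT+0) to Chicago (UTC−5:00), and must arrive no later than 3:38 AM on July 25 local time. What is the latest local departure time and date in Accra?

Target arrival in UTC: 3:38 AM + 5:00 = 8:38 AM on Jul 25.
Subtract 27 hours 41 minutes → departure 4:57 AM UTC on Jul 24.
Accra is UTC+0, so departure is 4:57 AM on Jul 24.

4:57 AM on July 24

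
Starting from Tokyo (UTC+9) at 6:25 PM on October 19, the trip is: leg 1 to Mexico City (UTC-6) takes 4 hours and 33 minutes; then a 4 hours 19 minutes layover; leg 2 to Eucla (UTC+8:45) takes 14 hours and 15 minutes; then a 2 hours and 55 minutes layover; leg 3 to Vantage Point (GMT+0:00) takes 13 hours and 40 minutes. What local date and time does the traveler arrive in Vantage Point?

Convert departure to UTC: 6:25 PM − 9:00 = 9:25 AM UTC on Oct 19.
Add 4 hours 33 minutes leg 1 → 1:58 PM UTC.
Add 4 hours 19 minutes layover in Mexico City → 6:17 PM UTC.
Add 14 hours 15 minutes leg 2 → 8:32 AM UTC (Oct 20).
Add 2 hours and 55 minutes layover in Eucla → 11:27 AM UTC.
Add 13 hours and 40 minutes leg 3 → 1:07 AM UTC (Oct 21).
Vantage Point is UTC+0, so local arrival is the same: 1:07 AM on Oct 21.

1:07 AM on October 21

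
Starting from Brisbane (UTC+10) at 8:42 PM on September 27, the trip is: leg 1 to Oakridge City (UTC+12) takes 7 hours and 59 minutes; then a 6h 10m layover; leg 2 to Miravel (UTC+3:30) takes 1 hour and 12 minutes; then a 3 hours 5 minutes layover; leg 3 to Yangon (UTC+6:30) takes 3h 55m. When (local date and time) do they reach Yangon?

Convert departure to UTC: 8:42 PM − 10:00 = 10:42 AM UTC on Sep 27.
Add 7 hours 59 minutes leg 1 → 6:41 PM UTC.
Add 6 hours and 10 minutes layover in Oakridge City → 12:51 AM UTC (Sep 28).
Add 1 hour 12 minutes leg 2 → 2:03 AM UTC.
Add 3 hours 5 minutes layover in Miravel → 5:08 AM UTC.
Add 3 hours and 55 minutes leg 3 → 9:03 AM UTC.
Yangon is UTC+6:30, so local arrival = 9:03 AM + 6:30 = 3:33 PM on Sep 28.

3:33 PM on September 28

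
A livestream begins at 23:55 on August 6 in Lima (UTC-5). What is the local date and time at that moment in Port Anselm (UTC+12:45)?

17:40 on Aug 7

In UTC: 23:55 + 5:00 = 04:55 on Aug 7.
Port Anselm is UTC+12:45: 04:55 + 12:45 = 17:40 on Aug 7.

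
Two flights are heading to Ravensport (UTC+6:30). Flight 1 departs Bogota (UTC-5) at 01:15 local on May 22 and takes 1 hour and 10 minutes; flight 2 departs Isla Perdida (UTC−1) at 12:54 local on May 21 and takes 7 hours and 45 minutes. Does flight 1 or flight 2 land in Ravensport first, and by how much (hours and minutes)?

the second, by 9 hours 46 minutes

Flight 1 in UTC: 01:15 + 5:00 = 06:15 on May 22.
+1 hour and 10 minutes → arrive 07:25 UTC on May 22.
Flight 2 in UTC: 12:54 + 1:00 = 13:54 on May 21.
+7 hours 45 minutes → arrive 21:39 UTC on May 21.
Flight 2 lands earlier by 9 hours 46 minutes.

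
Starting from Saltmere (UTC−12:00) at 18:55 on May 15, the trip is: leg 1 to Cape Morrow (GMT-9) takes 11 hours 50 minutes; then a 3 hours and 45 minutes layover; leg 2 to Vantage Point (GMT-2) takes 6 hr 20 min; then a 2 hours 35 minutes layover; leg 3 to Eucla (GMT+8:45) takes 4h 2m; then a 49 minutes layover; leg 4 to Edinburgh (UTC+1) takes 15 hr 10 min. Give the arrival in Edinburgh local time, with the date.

Convert departure to UTC: 18:55 + 12:00 = 06:55 UTC on May 16.
Add 11 hours 50 minutes leg 1 → 18:45 UTC.
Add 3 hours and 45 minutes layover in Cape Morrow → 22:30 UTC.
Add 6 hours 20 minutes leg 2 → 04:50 UTC (May 17).
Add 2 hours 35 minutes layover in Vantage Point → 07:25 UTC.
Add 4 hours and 2 minutes leg 3 → 11:27 UTC.
Add 49 minutes layover in Eucla → 12:16 UTC.
Add 15 hours 10 minutes leg 4 → 03:26 UTC (May 18).
Edinburgh is UTC+1:00, so local arrival = 03:26 + 1:00 = 04:26 on May 18.

04:26 on May 18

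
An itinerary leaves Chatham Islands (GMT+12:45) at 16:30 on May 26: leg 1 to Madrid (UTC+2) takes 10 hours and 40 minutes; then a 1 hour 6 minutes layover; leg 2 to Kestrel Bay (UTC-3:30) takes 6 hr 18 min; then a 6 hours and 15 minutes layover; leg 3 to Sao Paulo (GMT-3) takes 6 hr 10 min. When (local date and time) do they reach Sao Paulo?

Convert departure to UTC: 16:30 − 12:45 = 03:45 UTC on May 26.
Add 10 hours 40 minutes leg 1 → 14:25 UTC.
Add 1 hour and 6 minutes layover in Madrid → 15:31 UTC.
Add 6 hours and 18 minutes leg 2 → 21:49 UTC.
Add 6 hours and 15 minutes layover in Kestrel Bay → 04:04 UTC (May 27).
Add 6 hours 10 minutes leg 3 → 10:14 UTC.
Sao Paulo is UTC−3:00, so local arrival = 10:14 − 3:00 = 07:14 on May 27.

07:14 on May 27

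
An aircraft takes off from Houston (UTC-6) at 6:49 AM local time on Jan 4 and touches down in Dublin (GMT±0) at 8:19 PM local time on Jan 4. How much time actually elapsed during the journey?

Dublin is 6:00 ahead of Houston.
Clock-face elapsed time (ignoring zones) is 13 hours 30 minutes.
Actual elapsed = 13 hours 30 minutes − 6:00 = 7 hours 30 minutes.

7 hours 30 minutes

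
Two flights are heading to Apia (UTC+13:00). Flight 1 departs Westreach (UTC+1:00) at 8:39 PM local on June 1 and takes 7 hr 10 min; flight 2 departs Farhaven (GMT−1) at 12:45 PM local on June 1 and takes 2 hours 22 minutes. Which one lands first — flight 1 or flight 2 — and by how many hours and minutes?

Flight 1 in UTC: 8:39 PM − 1:00 = 7:39 PM on Jun 1.
+7 hours and 10 minutes → arrive 2:49 AM UTC on Jun 2.
Flight 2 in UTC: 12:45 PM + 1:00 = 1:45 PM on Jun 1.
+2 hours and 22 minutes → arrive 4:07 PM UTC on Jun 1.
Flight 2 lands earlier by 10 hours 42 minutes.

the second, by 10 hours 42 minutes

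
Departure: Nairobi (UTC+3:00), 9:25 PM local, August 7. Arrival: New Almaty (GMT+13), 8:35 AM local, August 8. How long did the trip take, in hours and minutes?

Departure in UTC: 9:25 PM − 3:00 = 6:25 PM on Aug 7.
Arrival in UTC: 8:35 AM − 13:00 = 7:35 PM on Aug 7.
Elapsed = 7:35 PM − 6:25 PM = 1 hour 10 minutes.

1 hour 10 minutes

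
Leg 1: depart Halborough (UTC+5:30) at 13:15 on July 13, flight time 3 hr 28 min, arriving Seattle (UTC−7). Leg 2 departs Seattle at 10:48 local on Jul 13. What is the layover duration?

Convert departure to UTC: 13:15 − 5:30 = 07:45 UTC on Jul 13.
Add 3 hours and 28 minutes flight time → 11:13 UTC.
Seattle is UTC−7:00, so local arrival = 11:13 − 7:00 = 04:13 on Jul 13.
Layover = 10:48 − 04:13 = 6 hours 35 minutes.

6 hours 35 minutes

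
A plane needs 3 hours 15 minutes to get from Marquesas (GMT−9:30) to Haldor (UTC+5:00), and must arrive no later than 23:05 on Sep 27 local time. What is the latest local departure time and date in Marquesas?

Target arrival in UTC: 23:05 − 5:00 = 18:05 on Sep 27.
Subtract 3 hours and 15 minutes → departure 14:50 UTC on Sep 27.
Marquesas is UTC−9:30: 14:50 − 9:30 = 05:20 on Sep 27.

05:20 on September 27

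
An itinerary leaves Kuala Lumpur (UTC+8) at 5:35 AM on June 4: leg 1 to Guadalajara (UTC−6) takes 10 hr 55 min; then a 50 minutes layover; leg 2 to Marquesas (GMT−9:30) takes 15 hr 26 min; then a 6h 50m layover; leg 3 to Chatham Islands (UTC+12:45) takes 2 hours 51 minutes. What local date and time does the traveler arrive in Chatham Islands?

11:12 PM on June 5

Convert departure to UTC: 5:35 AM − 8:00 = 9:35 PM UTC on Jun 3.
Add 10 hours 55 minutes leg 1 → 8:30 AM UTC (Jun 4).
Add 50 minutes layover in Guadalajara → 9:20 AM UTC.
Add 15 hours 26 minutes leg 2 → 12:46 AM UTC (Jun 5).
Add 6 hours and 50 minutes layover in Marquesas → 7:36 AM UTC.
Add 2 hours and 51 minutes leg 3 → 10:27 AM UTC.
Chatham Islands is UTC+12:45, so local arrival = 10:27 AM + 12:45 = 11:12 PM on Jun 5.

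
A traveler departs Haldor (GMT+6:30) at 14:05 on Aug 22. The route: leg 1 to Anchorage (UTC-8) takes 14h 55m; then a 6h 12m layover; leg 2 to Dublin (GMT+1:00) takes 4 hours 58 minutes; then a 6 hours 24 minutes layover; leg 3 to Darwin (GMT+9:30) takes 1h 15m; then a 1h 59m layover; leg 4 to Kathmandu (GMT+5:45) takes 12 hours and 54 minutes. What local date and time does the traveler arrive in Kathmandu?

Convert departure to UTC: 14:05 − 6:30 = 07:35 UTC on Aug 22.
Add 14 hours and 55 minutes leg 1 → 22:30 UTC.
Add 6 hours 12 minutes layover in Anchorage → 04:42 UTC (Aug 23).
Add 4 hours and 58 minutes leg 2 → 09:40 UTC.
Add 6 hours and 24 minutes layover in Dublin → 16:04 UTC.
Add 1 hour 15 minutes leg 3 → 17:19 UTC.
Add 1 hour 59 minutes layover in Darwin → 19:18 UTC.
Add 12 hours 54 minutes leg 4 → 08:12 UTC (Aug 24).
Kathmandu is UTC+5:45, so local arrival = 08:12 + 5:45 = 13:57 on Aug 24.

13:57 on Aug 24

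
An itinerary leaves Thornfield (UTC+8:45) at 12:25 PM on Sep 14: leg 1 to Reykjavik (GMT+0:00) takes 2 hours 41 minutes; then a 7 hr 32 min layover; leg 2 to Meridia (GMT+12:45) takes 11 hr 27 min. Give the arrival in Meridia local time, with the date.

2:05 PM on Sep 15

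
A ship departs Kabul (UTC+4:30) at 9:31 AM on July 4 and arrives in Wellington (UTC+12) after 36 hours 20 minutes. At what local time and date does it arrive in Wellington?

Convert departure to UTC: 9:31 AM − 4:30 = 5:01 AM UTC on Jul 4.
Add 36 hours 20 minutes travel time → 5:21 PM UTC (Jul 5).
Wellington is UTC+12:00, so local arrival = 5:21 PM + 12:00 = 5:21 AM on Jul 6.

5:21 AM on July 6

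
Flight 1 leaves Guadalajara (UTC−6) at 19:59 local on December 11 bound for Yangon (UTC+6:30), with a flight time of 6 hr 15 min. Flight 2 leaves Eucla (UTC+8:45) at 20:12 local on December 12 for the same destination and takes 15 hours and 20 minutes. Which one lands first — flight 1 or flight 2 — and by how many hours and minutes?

the first, by 18 hours 33 minutes

Flight 1 in UTC: 19:59 + 6:00 = 01:59 on Dec 12.
+6 hours and 15 minutes → arrive 08:14 UTC on Dec 12.
Flight 2 in UTC: 20:12 − 8:45 = 11:27 on Dec 12.
+15 hours and 20 minutes → arrive 02:47 UTC on Dec 13.
Flight 1 lands earlier by 18 hours 33 minutes.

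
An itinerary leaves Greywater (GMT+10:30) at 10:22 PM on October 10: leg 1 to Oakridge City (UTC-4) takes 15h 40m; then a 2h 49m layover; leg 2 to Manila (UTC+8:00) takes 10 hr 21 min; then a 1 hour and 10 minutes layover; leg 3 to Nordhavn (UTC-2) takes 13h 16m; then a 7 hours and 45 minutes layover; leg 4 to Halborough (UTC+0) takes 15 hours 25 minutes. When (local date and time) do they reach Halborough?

Convert departure to UTC: 10:22 PM − 10:30 = 11:52 AM UTC on Oct 10.
Add 15 hours 40 minutes leg 1 → 3:32 AM UTC (Oct 11).
Add 2 hours and 49 minutes layover in Oakridge City → 6:21 AM UTC.
Add 10 hours and 21 minutes leg 2 → 4:42 PM UTC.
Add 1 hour 10 minutes layover in Manila → 5:52 PM UTC.
Add 13 hours 16 minutes leg 3 → 7:08 AM UTC (Oct 12).
Add 7 hours and 45 minutes layover in Nordhavn → 2:53 PM UTC.
Add 15 hours 25 minutes leg 4 → 6:18 AM UTC (Oct 13).
Halborough is UTC+0, so local arrival is the same: 6:18 AM on Oct 13.

6:18 AM on October 13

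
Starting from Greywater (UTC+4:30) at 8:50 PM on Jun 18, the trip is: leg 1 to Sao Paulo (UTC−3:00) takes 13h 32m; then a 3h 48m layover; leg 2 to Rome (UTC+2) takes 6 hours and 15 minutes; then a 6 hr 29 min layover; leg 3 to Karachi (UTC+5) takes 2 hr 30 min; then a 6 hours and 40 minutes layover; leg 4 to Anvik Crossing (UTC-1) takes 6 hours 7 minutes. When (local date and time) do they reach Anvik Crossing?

Convert departure to UTC: 8:50 PM − 4:30 = 4:20 PM UTC on Jun 18.
Add 13 hours and 32 minutes leg 1 → 5:52 AM UTC (Jun 19).
Add 3 hours and 48 minutes layover in Sao Paulo → 9:40 AM UTC.
Add 6 hours and 15 minutes leg 2 → 3:55 PM UTC.
Add 6 hours and 29 minutes layover in Rome → 10:24 PM UTC.
Add 2 hours and 30 minutes leg 3 → 12:54 AM UTC (Jun 20).
Add 6 hours 40 minutes layover in Karachi → 7:34 AM UTC.
Add 6 hours and 7 minutes leg 4 → 1:41 PM UTC.
Anvik Crossing is UTC−1:00, so local arrival = 1:41 PM − 1:00 = 12:41 PM on Jun 20.

12:41 PM on June 20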